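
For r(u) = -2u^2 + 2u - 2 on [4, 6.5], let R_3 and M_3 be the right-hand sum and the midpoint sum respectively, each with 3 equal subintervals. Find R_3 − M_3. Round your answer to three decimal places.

R_3 ≈ -139.53704.
M_3 ≈ -118.87731.
R_3 − M_3 ≈ -20.660.

-20.660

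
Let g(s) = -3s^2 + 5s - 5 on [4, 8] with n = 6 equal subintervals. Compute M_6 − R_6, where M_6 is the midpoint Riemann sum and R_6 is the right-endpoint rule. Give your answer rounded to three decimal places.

M_6 ≈ -347.55556.
R_6 ≈ -390.22222.
M_6 − R_6 ≈ 42.667.

42.667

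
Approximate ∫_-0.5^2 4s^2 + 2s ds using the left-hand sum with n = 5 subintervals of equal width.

10

Δs = (2 − (-0.5))/5 = 0.5.
Left endpoints: -0.5, 0, 0.5, 1, 1.5.
f(-0.5) = 0, f(0) = 0, f(0.5) = 2, f(1) = 6, f(1.5) = 12.
Sum = Δs · [f(-0.5) + f(0) + f(0.5) + f(1) + f(1.5)].
Sum = 10.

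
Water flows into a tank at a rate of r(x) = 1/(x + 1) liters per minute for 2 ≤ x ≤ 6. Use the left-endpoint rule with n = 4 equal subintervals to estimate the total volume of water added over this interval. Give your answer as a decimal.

Δx = (6 − 2)/4 = 1.
Left endpoints: 2, 3, 4, 5.
r(2) = 1/3, r(3) = 0.25, r(4) = 0.2, r(5) = 1/6.
Sum = Δx · [r(2) + r(3) + r(4) + r(5)].
Sum = 0.95.

0.95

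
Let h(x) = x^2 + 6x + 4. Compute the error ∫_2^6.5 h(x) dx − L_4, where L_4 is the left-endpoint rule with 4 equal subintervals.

Exact integral: ∫_2^6.5 h(x) dx = 221.625.
L_4 = 185.87109375.
Error = 221.625 − 185.87109375 = 35.75390625.

35.75390625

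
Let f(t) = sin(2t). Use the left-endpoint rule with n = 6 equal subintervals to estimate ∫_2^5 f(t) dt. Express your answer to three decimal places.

Δt = (5 − 2)/6 = 0.5.
Left endpoints: 2, 2.5, 3, 3.5, 4, 4.5.
f(2) ≈ -0.757, f(2.5) ≈ -0.959, f(3) ≈ -0.279, f(3.5) ≈ 0.657, f(4) ≈ 0.989, f(4.5) ≈ 0.412.
Sum = Δt · [f(2) + f(2.5) + f(3) + ...].
Sum ≈ 0.032.

0.032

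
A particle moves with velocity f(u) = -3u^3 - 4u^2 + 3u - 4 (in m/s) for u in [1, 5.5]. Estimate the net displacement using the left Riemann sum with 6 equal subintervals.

-669.33984375

Δu = (5.5 − 1)/6 = 0.75.
Left endpoints: 1, 1.75, 2.5, 3.25, 4, 4.75.
f(1) = -8, f(1.75) = -27.078125, f(2.5) = -68.375, f(3.25) = -139.484375, f(4) = -248, f(4.75) = -401.515625.
Sum = Δu · [f(1) + f(1.75) + f(2.5) + ...].
Sum = -669.33984375.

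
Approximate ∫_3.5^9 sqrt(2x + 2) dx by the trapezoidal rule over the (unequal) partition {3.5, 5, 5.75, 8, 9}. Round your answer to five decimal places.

Subinterval widths: 1.5, 0.75, 2.25, 1.
f(3.5) ≈ 3.00000, f(5) ≈ 3.46410, f(5.75) ≈ 3.67423, f(8) ≈ 4.24264, f(9) ≈ 4.47214.
On each subinterval the trapezoid contributes (Δx_i/2)·[f(x_{i-1}) + f(x_i)].
Sum ≈ 20.78883.

20.78883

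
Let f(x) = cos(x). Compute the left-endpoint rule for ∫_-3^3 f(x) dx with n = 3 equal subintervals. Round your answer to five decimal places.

0.18122

Δx = (3 − (-3))/3 = 2.
Left endpoints: -3, -1, 1.
f(-3) ≈ -0.98999, f(-1) ≈ 0.54030, f(1) ≈ 0.54030.
Sum = Δx · [f(-3) + f(-1) + f(1)].
Sum ≈ 0.18122.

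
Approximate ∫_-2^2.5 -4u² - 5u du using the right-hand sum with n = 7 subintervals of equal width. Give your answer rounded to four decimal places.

-48.4898

Δu = (2.5 − (-2))/7 = 9/14.
Right endpoints: -19/14, -5/7, -1/14, 4/7, 17/14, 13/7, 2.5.
f(-19/14) = -57/98, f(-5/7) = 75/49, f(-1/14) = 33/98, f(4/7) = -204/49, f(17/14) = -1173/98, f(13/7) = -1131/49, f(2.5) = -37.5.
Sum = Δu · [f(-19/14) + f(-5/7) + f(-1/14) + ...].
Sum ≈ -48.4898.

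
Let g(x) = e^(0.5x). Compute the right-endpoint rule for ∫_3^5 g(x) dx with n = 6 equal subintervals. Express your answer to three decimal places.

16.721

Δx = (5 − 3)/6 = 1/3.
Right endpoints: 10/3, 11/3, 4, 13/3, 14/3, 5.
g(10/3) ≈ 5.294, g(11/3) ≈ 6.255, g(4) ≈ 7.389, g(13/3) ≈ 8.729, g(14/3) ≈ 10.312, g(5) ≈ 12.182.
Sum = Δx · [g(10/3) + g(11/3) + g(4) + ...].
Sum ≈ 16.721.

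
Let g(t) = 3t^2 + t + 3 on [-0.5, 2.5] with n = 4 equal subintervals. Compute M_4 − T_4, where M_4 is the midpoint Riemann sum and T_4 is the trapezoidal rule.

-1.265625

M_4 = 27.328125.
T_4 = 28.59375.
M_4 − T_4 = -1.265625.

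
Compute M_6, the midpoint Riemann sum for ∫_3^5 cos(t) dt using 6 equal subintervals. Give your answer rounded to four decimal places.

Δt = (5 − 3)/6 = 1/3.
Midpoints: 19/6, 3.5, 23/6, 25/6, 4.5, 29/6.
f(19/6) ≈ -0.9997, f(3.5) ≈ -0.9365, f(23/6) ≈ -0.7701, f(25/6) ≈ -0.5190, f(4.5) ≈ -0.2108, f(29/6) ≈ 0.1206.
Sum = Δt · [f(19/6) + f(3.5) + f(23/6) + ...].
Sum ≈ -1.1052.

-1.1052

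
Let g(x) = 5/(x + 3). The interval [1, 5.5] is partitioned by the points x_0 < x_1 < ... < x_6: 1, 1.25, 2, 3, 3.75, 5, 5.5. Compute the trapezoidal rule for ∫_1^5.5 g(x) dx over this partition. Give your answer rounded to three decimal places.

3.783

Subinterval widths: 0.25, 0.75, 1, 0.75, 1.25, 0.5.
g(1) = 1.25, g(1.25) = 20/17, g(2) = 1, g(3) = 5/6, g(3.75) = 20/27, g(5) = 0.625, g(5.5) = 10/17.
On each subinterval the trapezoid contributes (Δx_i/2)·[g(x_{i-1}) + g(x_i)].
Sum ≈ 3.783.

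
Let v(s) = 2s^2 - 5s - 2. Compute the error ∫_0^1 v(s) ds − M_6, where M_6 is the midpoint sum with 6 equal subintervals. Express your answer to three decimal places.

Exact integral: ∫_0^1 v(s) ds ≈ -3.83333.
M_6 ≈ -3.83796.
Error ≈ -3.83333 − (-3.83796) ≈ 0.005.

0.005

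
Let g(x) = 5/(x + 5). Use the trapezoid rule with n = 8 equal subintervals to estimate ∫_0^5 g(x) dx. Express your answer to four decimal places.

Δx = (5 − 0)/8 = 0.625.
g(0) = 1, g(0.625) = 8/9, g(1.25) = 0.8, g(1.875) = 8/11, g(2.5) = 2/3, g(3.125) = 8/13, g(3.75) = 4/7, g(4.375) = 8/15, g(5) = 0.5.
T_8 = (Δx/2)·[g(x_0) + 2g(x_1) + ... + 2g(x_{7}) + g(x_8)].
Sum ≈ 3.4706.

3.4706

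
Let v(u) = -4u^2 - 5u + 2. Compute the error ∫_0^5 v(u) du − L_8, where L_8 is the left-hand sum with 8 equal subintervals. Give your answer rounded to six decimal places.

Exact integral: ∫_0^5 v(u) du ≈ -219.16666667.
L_8 = -181.40625.
Error ≈ -219.16666667 − (-181.40625) ≈ -37.760417.

-37.760417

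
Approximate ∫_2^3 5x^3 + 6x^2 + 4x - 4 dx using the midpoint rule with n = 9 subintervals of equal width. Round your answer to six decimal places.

125.205247

Δx = (3 − 2)/9 = 1/9.
Midpoints: 37/18, 13/6, 41/18, 43/18, 2.5, 47/18, 49/18, 17/6, 53/18.
f(37/18) = 425741/5832, f(13/6) = 18077/216, f(41/18) = 555961/5832, f(43/18) = 629627/5832, f(2.5) = 121.625, f(47/18) = 795271/5832, f(49/18) = 887729/5832, f(17/6) = 36553/216, f(53/18) = 1093117/5832.
Sum = Δx · [f(37/18) + f(13/6) + f(41/18) + ...].
Sum ≈ 125.205247.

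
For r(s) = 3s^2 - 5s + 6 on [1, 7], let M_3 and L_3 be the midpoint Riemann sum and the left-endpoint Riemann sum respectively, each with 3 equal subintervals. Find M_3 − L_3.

96

M_3 = 252.
L_3 = 156.
M_3 − L_3 = 96.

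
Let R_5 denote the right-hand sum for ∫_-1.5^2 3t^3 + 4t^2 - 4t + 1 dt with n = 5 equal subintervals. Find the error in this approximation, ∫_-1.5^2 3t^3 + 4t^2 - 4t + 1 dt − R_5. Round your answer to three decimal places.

Exact integral: ∫_-1.5^2 f(t) dt ≈ 23.36979.
R_5 = 34.65.
Error ≈ 23.36979 − 34.65 ≈ -11.280.

-11.280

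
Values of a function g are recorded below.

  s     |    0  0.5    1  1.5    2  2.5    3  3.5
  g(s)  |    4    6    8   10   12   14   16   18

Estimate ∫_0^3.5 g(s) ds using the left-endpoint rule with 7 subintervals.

Δs = 0.5.
Sum = 0.5·[4 + 6 + 8 + 10 + 12 + 14 + 16] = 35.

35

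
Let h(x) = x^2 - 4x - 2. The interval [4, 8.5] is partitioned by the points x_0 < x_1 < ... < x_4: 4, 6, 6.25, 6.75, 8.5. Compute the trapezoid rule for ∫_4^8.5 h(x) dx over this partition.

Subinterval widths: 2, 0.25, 0.5, 1.75.
h(4) = -2, h(6) = 10, h(6.25) = 12.0625, h(6.75) = 16.5625, h(8.5) = 36.25.
On each subinterval the trapezoid contributes (Δx_i/2)·[h(x_{i-1}) + h(x_i)].
Sum = 64.125.

64.125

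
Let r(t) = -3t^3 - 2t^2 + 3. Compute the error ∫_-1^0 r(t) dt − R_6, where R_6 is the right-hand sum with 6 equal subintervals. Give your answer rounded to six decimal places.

0.071759

Exact integral: ∫_-1^0 r(t) dt ≈ 3.08333333.
R_6 ≈ 3.01157407.
Error ≈ 3.08333333 − 3.01157407 ≈ 0.071759.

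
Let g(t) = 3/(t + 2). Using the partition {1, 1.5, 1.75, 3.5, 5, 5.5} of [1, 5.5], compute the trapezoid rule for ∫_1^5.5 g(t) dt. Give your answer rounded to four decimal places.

2.7864

Subinterval widths: 0.5, 0.25, 1.75, 1.5, 0.5.
g(1) = 1, g(1.5) = 6/7, g(1.75) = 0.8, g(3.5) = 6/11, g(5) = 3/7, g(5.5) = 0.4.
On each subinterval the trapezoid contributes (Δt_i/2)·[g(t_{i-1}) + g(t_i)].
Sum ≈ 2.7864.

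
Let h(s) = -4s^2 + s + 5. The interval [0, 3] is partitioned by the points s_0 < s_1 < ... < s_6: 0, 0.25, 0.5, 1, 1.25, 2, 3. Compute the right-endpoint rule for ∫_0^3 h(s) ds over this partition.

-31.375

Subinterval widths: 0.25, 0.25, 0.5, 0.25, 0.75, 1.
Right endpoints: 0.25, 0.5, 1, 1.25, 2, 3.
h(0.25) = 5, h(0.5) = 4.5, h(1) = 2, h(1.25) = 0, h(2) = -9, h(3) = -28.
Sum = Σ Δs_i · h(s_i).
Sum = -31.375.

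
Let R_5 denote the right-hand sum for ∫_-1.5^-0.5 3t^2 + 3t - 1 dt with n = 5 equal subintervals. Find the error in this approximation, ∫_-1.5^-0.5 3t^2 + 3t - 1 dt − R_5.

0.28

Exact integral: ∫_-1.5^-0.5 f(t) dt = -0.75.
R_5 = -1.03.
Error = -0.75 − (-1.03) = 0.28.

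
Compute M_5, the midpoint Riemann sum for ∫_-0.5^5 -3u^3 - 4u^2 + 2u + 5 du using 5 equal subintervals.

Δu = (5 − (-0.5))/5 = 1.1.
Midpoints: 0.05, 1.15, 2.25, 3.35, 4.45.
f(0.05) = 5.089625, f(1.15) = -2.552625, f(2.25) = -44.921875, f(3.35) = -145.976125, f(4.45) = -329.673375.
Sum = Δu · [f(0.05) + f(1.15) + f(2.25) + f(3.35) + f(4.45)].
Sum = -569.8378125.

-569.8378125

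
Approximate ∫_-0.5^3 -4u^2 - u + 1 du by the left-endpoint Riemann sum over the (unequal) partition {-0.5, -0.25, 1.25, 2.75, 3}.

-16.125

Subinterval widths: 0.25, 1.5, 1.5, 0.25.
Left endpoints: -0.5, -0.25, 1.25, 2.75.
f(-0.5) = 0.5, f(-0.25) = 1, f(1.25) = -6.5, f(2.75) = -32.
Sum = Σ Δu_i · f(u_i).
Sum = -16.125.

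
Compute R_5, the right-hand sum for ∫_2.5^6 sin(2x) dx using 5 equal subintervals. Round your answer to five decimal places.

Δx = (6 − 2.5)/5 = 0.7.
Right endpoints: 3.2, 3.9, 4.6, 5.3, 6.
f(3.2) ≈ 0.11655, f(3.9) ≈ 0.99854, f(4.6) ≈ 0.22289, f(5.3) ≈ -0.92278, f(6) ≈ -0.53657.
Sum = Δx · [f(3.2) + f(3.9) + f(4.6) + f(5.3) + f(6)].
Sum ≈ -0.08496.

-0.08496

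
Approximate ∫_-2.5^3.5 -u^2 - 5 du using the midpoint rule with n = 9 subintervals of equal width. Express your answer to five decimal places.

Δu = (3.5 − (-2.5))/9 = 2/3.
Midpoints: -13/6, -1.5, -5/6, -1/6, 0.5, 7/6, 11/6, 2.5, 19/6.
f(-13/6) = -349/36, f(-1.5) = -7.25, f(-5/6) = -205/36, f(-1/6) = -181/36, f(0.5) = -5.25, f(7/6) = -229/36, f(11/6) = -301/36, f(2.5) = -11.25, f(19/6) = -541/36.
Sum = Δu · [f(-13/6) + f(-1.5) + f(-5/6) + ...].
Sum ≈ -49.27778.

-49.27778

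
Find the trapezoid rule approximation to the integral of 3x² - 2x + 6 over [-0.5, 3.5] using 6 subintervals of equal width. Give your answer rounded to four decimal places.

55.8889

Δx = (3.5 − (-0.5))/6 = 2/3.
f(-0.5) = 7.75, f(1/6) = 5.75, f(5/6) = 77/12, f(1.5) = 9.75, f(13/6) = 15.75, f(17/6) = 293/12, f(3.5) = 35.75.
T_6 = (Δx/2)·[f(x_0) + 2f(x_1) + ... + 2f(x_{5}) + f(x_6)].
Sum ≈ 55.8889.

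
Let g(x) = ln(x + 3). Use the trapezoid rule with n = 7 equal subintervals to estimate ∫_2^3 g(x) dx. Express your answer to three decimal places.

Δx = (3 − 2)/7 = 1/7.
g(2) ≈ 1.609, g(15/7) ≈ 1.638, g(16/7) ≈ 1.665, g(17/7) ≈ 1.692, g(18/7) ≈ 1.718, g(19/7) ≈ 1.743, g(20/7) ≈ 1.768, g(3) ≈ 1.792.
T_7 = (Δx/2)·[g(x_0) + 2g(x_1) + ... + 2g(x_{6}) + g(x_7)].
Sum ≈ 1.703.

1.703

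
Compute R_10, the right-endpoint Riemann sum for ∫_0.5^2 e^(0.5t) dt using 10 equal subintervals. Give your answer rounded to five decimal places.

2.97743

Δt = (2 − 0.5)/10 = 0.15.
Right endpoints: 0.65, 0.8, 0.95, 1.1, 1.25, 1.4, 1.55, 1.7, 1.85, 2.
f(0.65) ≈ 1.38403, f(0.8) ≈ 1.49182, f(0.95) ≈ 1.60801, f(1.1) ≈ 1.73325, f(1.25) ≈ 1.86825, f(1.4) ≈ 2.01375, f(1.55) ≈ 2.17059, f(1.7) ≈ 2.33965, f(1.85) ≈ 2.52187, f(2) ≈ 2.71828.
Sum = Δt · [f(0.65) + f(0.8) + f(0.95) + ...].
Sum ≈ 2.97743.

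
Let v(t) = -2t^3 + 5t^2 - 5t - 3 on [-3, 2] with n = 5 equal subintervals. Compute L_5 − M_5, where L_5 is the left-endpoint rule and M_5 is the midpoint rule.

70

L_5 = 155.
M_5 = 85.
L_5 − M_5 = 70.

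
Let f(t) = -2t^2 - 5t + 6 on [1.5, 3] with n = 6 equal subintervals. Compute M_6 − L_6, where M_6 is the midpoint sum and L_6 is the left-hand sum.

M_6 = -23.609375.
L_6 = -21.03125.
M_6 − L_6 = -2.578125.

-2.578125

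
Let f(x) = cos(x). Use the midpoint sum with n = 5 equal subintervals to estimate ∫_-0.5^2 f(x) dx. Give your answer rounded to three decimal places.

Δx = (2 − (-0.5))/5 = 0.5.
Midpoints: -0.25, 0.25, 0.75, 1.25, 1.75.
f(-0.25) ≈ 0.969, f(0.25) ≈ 0.969, f(0.75) ≈ 0.732, f(1.25) ≈ 0.315, f(1.75) ≈ -0.178.
Sum = Δx · [f(-0.25) + f(0.25) + f(0.75) + f(1.25) + f(1.75)].
Sum ≈ 1.403.

1.403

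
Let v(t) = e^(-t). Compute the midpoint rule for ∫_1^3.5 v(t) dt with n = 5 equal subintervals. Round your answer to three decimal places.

0.334

Δt = (3.5 − 1)/5 = 0.5.
Midpoints: 1.25, 1.75, 2.25, 2.75, 3.25.
v(1.25) ≈ 0.287, v(1.75) ≈ 0.174, v(2.25) ≈ 0.105, v(2.75) ≈ 0.064, v(3.25) ≈ 0.039.
Sum = Δt · [v(1.25) + v(1.75) + v(2.25) + v(2.75) + v(3.25)].
Sum ≈ 0.334.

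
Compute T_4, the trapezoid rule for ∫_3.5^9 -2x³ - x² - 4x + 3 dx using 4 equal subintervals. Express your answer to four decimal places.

Δx = (9 − 3.5)/4 = 1.375.
f(3.5) = -109, f(4.875) = -271.98046875, f(6.25) = -549.34375, f(7.625) = -972.28515625, f(9) = -1572.
T_4 = (Δx/2)·[f(x_0) + 2f(x_1) + 2f(x_2) + 2f(x_3) + f(x_4)].
Sum ≈ -3621.9004.

-3621.9004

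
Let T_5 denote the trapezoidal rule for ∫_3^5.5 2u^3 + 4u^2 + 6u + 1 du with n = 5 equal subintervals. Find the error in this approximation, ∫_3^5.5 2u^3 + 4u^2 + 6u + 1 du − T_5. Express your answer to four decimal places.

Exact integral: ∫_3^5.5 f(u) du ≈ 669.114583.
T_5 = 672.1875.
Error ≈ 669.114583 − 672.1875 ≈ -3.0729.

-3.0729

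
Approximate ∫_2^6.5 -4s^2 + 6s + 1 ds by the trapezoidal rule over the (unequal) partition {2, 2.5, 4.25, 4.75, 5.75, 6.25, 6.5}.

-240.75

Subinterval widths: 0.5, 1.75, 0.5, 1, 0.5, 0.25.
f(2) = -3, f(2.5) = -9, f(4.25) = -45.75, f(4.75) = -60.75, f(5.75) = -96.75, f(6.25) = -117.75, f(6.5) = -129.
On each subinterval the trapezoid contributes (Δs_i/2)·[f(s_{i-1}) + f(s_i)].
Sum = -240.75.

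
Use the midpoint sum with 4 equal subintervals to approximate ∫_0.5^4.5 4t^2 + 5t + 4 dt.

Δt = (4.5 − 0.5)/4 = 1.
Midpoints: 1, 2, 3, 4.
f(1) = 13, f(2) = 30, f(3) = 55, f(4) = 88.
Sum = Δt · [f(1) + f(2) + f(3) + f(4)].
Sum = 186.

186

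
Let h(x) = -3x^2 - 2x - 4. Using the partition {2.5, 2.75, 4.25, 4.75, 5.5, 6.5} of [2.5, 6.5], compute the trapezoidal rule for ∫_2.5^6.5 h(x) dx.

-313.46875

Subinterval widths: 0.25, 1.5, 0.5, 0.75, 1.
h(2.5) = -27.75, h(2.75) = -32.1875, h(4.25) = -66.6875, h(4.75) = -81.1875, h(5.5) = -105.75, h(6.5) = -143.75.
On each subinterval the trapezoid contributes (Δx_i/2)·[h(x_{i-1}) + h(x_i)].
Sum = -313.46875.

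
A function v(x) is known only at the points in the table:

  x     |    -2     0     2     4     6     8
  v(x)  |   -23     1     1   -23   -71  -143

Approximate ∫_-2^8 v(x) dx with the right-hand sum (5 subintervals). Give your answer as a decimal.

-470

Δx = 2.
Sum = 2·[1 + 1 + (-23) + (-71) + (-143)] = -470.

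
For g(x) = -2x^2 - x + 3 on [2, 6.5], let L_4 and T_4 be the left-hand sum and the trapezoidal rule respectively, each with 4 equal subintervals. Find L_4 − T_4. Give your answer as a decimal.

45.5625

L_4 = -139.7109375.
T_4 = -185.2734375.
L_4 − T_4 = 45.5625.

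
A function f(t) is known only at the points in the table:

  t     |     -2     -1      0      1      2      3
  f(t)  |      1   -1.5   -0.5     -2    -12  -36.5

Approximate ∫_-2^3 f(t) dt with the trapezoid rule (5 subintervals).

Δt = 1.
T_5 = (1/2)·[1 + 2·(-1.5) + 2·(-0.5) + 2·(-2) + 2·(-12) + (-36.5)] = -33.75.

-33.75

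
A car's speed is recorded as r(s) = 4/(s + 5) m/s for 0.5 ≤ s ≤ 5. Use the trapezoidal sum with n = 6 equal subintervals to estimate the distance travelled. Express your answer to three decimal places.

Δs = (5 − 0.5)/6 = 0.75.
r(0.5) = 8/11, r(1.25) = 0.64, r(2) = 4/7, r(2.75) = 16/31, r(3.5) = 8/17, r(4.25) = 16/37, r(5) = 0.4.
T_6 = (Δs/2)·[r(s_0) + 2r(s_1) + ... + 2r(s_{5}) + r(s_6)].
Sum ≈ 2.396.

2.396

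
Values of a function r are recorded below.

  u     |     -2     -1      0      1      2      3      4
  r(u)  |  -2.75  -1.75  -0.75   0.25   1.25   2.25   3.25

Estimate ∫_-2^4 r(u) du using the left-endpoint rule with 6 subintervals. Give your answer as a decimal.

-1.5

Δu = 1.
Sum = 1·[(-2.75) + (-1.75) + (-0.75) + 0.25 + 1.25 + 2.25] = -1.5.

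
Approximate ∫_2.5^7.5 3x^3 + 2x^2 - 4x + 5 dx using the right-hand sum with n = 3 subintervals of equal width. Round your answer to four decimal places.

3730.6713

Δx = (7.5 − 2.5)/3 = 5/3.
Right endpoints: 25/6, 35/6, 7.5.
f(25/6) = 17285/72, f(35/6) = 15485/24, f(7.5) = 1353.125.
Sum = Δx · [f(25/6) + f(35/6) + f(7.5)].
Sum ≈ 3730.6713.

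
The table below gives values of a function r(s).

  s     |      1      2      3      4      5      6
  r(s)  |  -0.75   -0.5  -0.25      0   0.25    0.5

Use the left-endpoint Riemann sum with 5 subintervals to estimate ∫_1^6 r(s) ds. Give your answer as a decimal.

Δs = 1.
Sum = 1·[(-0.75) + (-0.5) + (-0.25) + 0 + 0.25] = -1.25.

-1.25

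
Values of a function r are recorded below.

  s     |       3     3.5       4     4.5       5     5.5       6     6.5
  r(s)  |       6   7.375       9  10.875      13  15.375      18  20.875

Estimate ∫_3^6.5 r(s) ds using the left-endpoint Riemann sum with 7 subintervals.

Δs = 0.5.
Sum = 0.5·[6 + 7.375 + 9 + 10.875 + 13 + 15.375 + 18] = 39.8125.

39.8125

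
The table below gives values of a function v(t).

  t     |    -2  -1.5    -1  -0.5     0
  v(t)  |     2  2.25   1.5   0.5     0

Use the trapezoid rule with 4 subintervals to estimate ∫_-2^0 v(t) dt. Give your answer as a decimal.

2.625

Δt = 0.5.
T_4 = (0.5/2)·[2 + 2·2.25 + 2·1.5 + 2·0.5 + 0] = 2.625.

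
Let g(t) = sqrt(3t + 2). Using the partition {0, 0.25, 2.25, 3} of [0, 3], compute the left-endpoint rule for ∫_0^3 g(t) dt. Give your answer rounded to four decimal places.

5.8887

Subinterval widths: 0.25, 2, 0.75.
Left endpoints: 0, 0.25, 2.25.
g(0) ≈ 1.4142, g(0.25) ≈ 1.6583, g(2.25) ≈ 2.9580.
Sum = Σ Δt_i · g(t_i).
Sum ≈ 5.8887.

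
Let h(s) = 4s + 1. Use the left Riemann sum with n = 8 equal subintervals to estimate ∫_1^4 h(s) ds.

30.75

Δs = (4 − 1)/8 = 0.375.
Left endpoints: 1, 1.375, 1.75, 2.125, 2.5, 2.875, 3.25, 3.625.
h(1) = 5, h(1.375) = 6.5, h(1.75) = 8, h(2.125) = 9.5, h(2.5) = 11, h(2.875) = 12.5, h(3.25) = 14, h(3.625) = 15.5.
Sum = Δs · [h(1) + h(1.375) + h(1.75) + ...].
Sum = 30.75.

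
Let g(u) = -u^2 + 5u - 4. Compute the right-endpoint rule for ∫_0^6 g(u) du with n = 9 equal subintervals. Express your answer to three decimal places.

-8.444

Δu = (6 − 0)/9 = 2/3.
Right endpoints: 2/3, 4/3, 2, 8/3, 10/3, 4, 14/3, 16/3, 6.
g(2/3) = -10/9, g(4/3) = 8/9, g(2) = 2, g(8/3) = 20/9, g(10/3) = 14/9, g(4) = 0, g(14/3) = -22/9, g(16/3) = -52/9, g(6) = -10.
Sum = Δu · [g(2/3) + g(4/3) + g(2) + ...].
Sum ≈ -8.444.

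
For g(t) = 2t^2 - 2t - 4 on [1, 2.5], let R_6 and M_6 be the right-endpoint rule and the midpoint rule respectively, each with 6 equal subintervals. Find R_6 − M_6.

R_6 = -0.53125.
M_6 = -1.515625.
R_6 − M_6 = 0.984375.

0.984375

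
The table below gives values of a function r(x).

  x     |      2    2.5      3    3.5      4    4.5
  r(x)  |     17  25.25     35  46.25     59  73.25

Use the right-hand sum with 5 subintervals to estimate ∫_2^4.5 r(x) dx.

Δx = 0.5.
Sum = 0.5·[25.25 + 35 + 46.25 + 59 + 73.25] = 119.375.

119.375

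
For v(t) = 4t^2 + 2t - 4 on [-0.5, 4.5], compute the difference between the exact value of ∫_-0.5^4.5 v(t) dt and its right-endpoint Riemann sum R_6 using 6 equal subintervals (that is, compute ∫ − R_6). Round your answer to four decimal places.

Exact integral: ∫_-0.5^4.5 v(t) dt ≈ 121.666667.
R_6 ≈ 161.481481.
Error ≈ 121.666667 − 161.481481 ≈ -39.8148.

-39.8148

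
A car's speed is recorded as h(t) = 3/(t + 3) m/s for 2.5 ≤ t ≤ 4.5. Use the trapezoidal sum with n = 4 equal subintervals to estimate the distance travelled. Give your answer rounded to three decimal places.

0.931

Δt = (4.5 − 2.5)/4 = 0.5.
h(2.5) = 6/11, h(3) = 0.5, h(3.5) = 6/13, h(4) = 3/7, h(4.5) = 0.4.
T_4 = (Δt/2)·[h(t_0) + 2h(t_1) + 2h(t_2) + 2h(t_3) + h(t_4)].
Sum ≈ 0.931.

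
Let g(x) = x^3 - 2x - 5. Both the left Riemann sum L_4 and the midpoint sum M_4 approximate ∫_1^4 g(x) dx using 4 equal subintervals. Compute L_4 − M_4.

-18.2109375

L_4 = 14.484375.
M_4 = 32.6953125.
L_4 − M_4 = -18.2109375.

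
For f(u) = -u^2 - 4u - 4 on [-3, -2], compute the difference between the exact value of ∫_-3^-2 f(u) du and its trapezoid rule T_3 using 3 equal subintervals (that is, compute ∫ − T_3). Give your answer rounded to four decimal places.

0.0185

Exact integral: ∫_-3^-2 f(u) du ≈ -0.333333.
T_3 ≈ -0.351852.
Error ≈ -0.333333 − (-0.351852) ≈ 0.0185.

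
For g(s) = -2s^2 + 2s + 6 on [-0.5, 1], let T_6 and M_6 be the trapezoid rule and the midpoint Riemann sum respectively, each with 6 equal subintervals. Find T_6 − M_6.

-0.046875

T_6 = 8.96875.
M_6 = 9.015625.
T_6 − M_6 = -0.046875.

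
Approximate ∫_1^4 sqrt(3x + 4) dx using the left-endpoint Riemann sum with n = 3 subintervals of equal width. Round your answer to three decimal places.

9.414

Δx = (4 − 1)/3 = 1.
Left endpoints: 1, 2, 3.
f(1) ≈ 2.646, f(2) ≈ 3.162, f(3) ≈ 3.606.
Sum = Δx · [f(1) + f(2) + f(3)].
Sum ≈ 9.414.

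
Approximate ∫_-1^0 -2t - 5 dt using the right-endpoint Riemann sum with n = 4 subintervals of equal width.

-4.25

Δt = (0 − (-1))/4 = 0.25.
Right endpoints: -0.75, -0.5, -0.25, 0.
f(-0.75) = -3.5, f(-0.5) = -4, f(-0.25) = -4.5, f(0) = -5.
Sum = Δt · [f(-0.75) + f(-0.5) + f(-0.25) + f(0)].
Sum = -4.25.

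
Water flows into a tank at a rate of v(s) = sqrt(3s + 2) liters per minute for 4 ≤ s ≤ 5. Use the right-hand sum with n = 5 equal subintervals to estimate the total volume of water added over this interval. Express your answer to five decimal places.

3.97349

Δs = (5 − 4)/5 = 0.2.
Right endpoints: 4.2, 4.4, 4.6, 4.8, 5.
v(4.2) ≈ 3.82099, v(4.4) ≈ 3.89872, v(4.6) ≈ 3.97492, v(4.8) ≈ 4.04969, v(5) ≈ 4.12311.
Sum = Δs · [v(4.2) + v(4.4) + v(4.6) + v(4.8) + v(5)].
Sum ≈ 3.97349.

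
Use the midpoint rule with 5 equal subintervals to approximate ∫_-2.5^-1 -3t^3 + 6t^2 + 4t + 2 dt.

50.0521875

Δt = (-1 − (-2.5))/5 = 0.3.
Midpoints: -2.35, -2.05, -1.75, -1.45, -1.15.
f(-2.35) = 64.668625, f(-2.05) = 44.860375, f(-1.75) = 29.453125, f(-1.45) = 17.960875, f(-1.15) = 9.897625.
Sum = Δt · [f(-2.35) + f(-2.05) + f(-1.75) + f(-1.45) + f(-1.15)].
Sum = 50.0521875.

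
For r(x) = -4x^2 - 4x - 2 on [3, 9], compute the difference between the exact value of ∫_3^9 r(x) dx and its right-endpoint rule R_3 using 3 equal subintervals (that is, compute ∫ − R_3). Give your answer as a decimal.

328

Exact integral: ∫_3^9 r(x) dx = -1092.
R_3 = -1420.
Error = -1092 − (-1420) = 328.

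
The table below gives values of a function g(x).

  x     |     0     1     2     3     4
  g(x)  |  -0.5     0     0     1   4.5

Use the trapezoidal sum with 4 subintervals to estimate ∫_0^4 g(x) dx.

3

Δx = 1.
T_4 = (1/2)·[(-0.5) + 2·0 + 2·0 + 2·1 + 4.5] = 3.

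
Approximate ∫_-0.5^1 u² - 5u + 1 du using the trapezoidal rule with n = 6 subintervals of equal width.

Δu = (1 − (-0.5))/6 = 0.25.
f(-0.5) = 3.75, f(-0.25) = 2.3125, f(0) = 1, f(0.25) = -0.1875, f(0.5) = -1.25, f(0.75) = -2.1875, f(1) = -3.
T_6 = (Δu/2)·[f(u_0) + 2f(u_1) + ... + 2f(u_{5}) + f(u_6)].
Sum = 0.015625.

0.015625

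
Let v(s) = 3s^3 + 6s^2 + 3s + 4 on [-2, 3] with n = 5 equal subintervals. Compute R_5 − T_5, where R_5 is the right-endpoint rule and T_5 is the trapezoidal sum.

R_5 = 230.
T_5 = 155.
R_5 − T_5 = 75.

75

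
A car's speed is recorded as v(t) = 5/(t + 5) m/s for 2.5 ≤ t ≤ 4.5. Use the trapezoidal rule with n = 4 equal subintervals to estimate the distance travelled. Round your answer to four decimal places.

1.1826

Δt = (4.5 − 2.5)/4 = 0.5.
v(2.5) = 2/3, v(3) = 0.625, v(3.5) = 10/17, v(4) = 5/9, v(4.5) = 10/19.
T_4 = (Δt/2)·[v(t_0) + 2v(t_1) + 2v(t_2) + 2v(t_3) + v(t_4)].
Sum ≈ 1.1826.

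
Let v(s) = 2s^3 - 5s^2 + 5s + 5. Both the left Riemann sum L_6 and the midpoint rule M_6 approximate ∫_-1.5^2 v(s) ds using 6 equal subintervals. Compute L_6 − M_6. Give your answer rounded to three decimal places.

-10.230

L_6 ≈ -1.49682.
M_6 ≈ 8.73278.
L_6 − M_6 ≈ -10.230.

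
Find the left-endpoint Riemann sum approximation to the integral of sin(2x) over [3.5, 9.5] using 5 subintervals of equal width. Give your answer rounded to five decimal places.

Δx = (9.5 − 3.5)/5 = 1.2.
Left endpoints: 3.5, 4.7, 5.9, 7.1, 8.3.
f(3.5) ≈ 0.65699, f(4.7) ≈ 0.02478, f(5.9) ≈ -0.69353, f(7.1) ≈ 0.99803, f(8.3) ≈ -0.77835.
Sum = Δx · [f(3.5) + f(4.7) + f(5.9) + f(7.1) + f(8.3)].
Sum ≈ 0.24949.

0.24949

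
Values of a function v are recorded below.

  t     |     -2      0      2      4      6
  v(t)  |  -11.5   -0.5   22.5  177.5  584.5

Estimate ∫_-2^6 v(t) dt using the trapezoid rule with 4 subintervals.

Δt = 2.
T_4 = (2/2)·[(-11.5) + 2·(-0.5) + 2·22.5 + 2·177.5 + 584.5] = 972.

972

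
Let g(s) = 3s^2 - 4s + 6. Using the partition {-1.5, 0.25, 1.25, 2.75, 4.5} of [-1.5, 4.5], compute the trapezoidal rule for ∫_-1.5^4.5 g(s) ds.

102.046875

Subinterval widths: 1.75, 1, 1.5, 1.75.
g(-1.5) = 18.75, g(0.25) = 5.1875, g(1.25) = 5.6875, g(2.75) = 17.6875, g(4.5) = 48.75.
On each subinterval the trapezoid contributes (Δs_i/2)·[g(s_{i-1}) + g(s_i)].
Sum = 102.046875.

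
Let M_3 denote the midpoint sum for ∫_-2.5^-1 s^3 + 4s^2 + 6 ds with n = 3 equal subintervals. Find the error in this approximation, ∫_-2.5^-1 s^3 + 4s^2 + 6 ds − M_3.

Exact integral: ∫_-2.5^-1 f(s) ds = 18.984375.
M_3 = 19.0234375.
Error = 18.984375 − 19.0234375 = -0.0390625.

-0.0390625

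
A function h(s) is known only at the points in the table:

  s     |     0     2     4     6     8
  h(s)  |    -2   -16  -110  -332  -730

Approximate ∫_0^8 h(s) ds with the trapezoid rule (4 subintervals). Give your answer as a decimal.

Δs = 2.
T_4 = (2/2)·[(-2) + 2·(-16) + 2·(-110) + 2·(-332) + (-730)] = -1648.

-1648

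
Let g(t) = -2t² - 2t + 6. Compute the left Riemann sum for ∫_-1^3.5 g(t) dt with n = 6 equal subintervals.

Δt = (3.5 − (-1))/6 = 0.75.
Left endpoints: -1, -0.25, 0.5, 1.25, 2, 2.75.
g(-1) = 6, g(-0.25) = 6.375, g(0.5) = 4.5, g(1.25) = 0.375, g(2) = -6, g(2.75) = -14.625.
Sum = Δt · [g(-1) + g(-0.25) + g(0.5) + ...].
Sum = -2.53125.

-2.53125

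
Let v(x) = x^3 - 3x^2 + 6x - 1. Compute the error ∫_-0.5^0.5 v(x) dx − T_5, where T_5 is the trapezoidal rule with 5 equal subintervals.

0.02

Exact integral: ∫_-0.5^0.5 v(x) dx = -1.25.
T_5 = -1.27.
Error = -1.25 − (-1.27) = 0.02.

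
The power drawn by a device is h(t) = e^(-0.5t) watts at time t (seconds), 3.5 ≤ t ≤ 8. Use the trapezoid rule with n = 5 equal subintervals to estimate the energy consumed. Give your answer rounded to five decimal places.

0.31615

Δt = (8 − 3.5)/5 = 0.9.
h(3.5) ≈ 0.17377, h(4.4) ≈ 0.11080, h(5.3) ≈ 0.07065, h(6.2) ≈ 0.04505, h(7.1) ≈ 0.02872, h(8) ≈ 0.01832.
T_5 = (Δt/2)·[h(t_0) + 2h(t_1) + ... + 2h(t_{4}) + h(t_5)].
Sum ≈ 0.31615.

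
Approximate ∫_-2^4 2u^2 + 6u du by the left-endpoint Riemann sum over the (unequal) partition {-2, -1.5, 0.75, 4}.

6.15625

Subinterval widths: 0.5, 2.25, 3.25.
Left endpoints: -2, -1.5, 0.75.
f(-2) = -4, f(-1.5) = -4.5, f(0.75) = 5.625.
Sum = Σ Δu_i · f(u_i).
Sum = 6.15625.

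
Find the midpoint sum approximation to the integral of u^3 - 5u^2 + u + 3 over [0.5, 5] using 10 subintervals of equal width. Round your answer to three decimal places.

Δu = (5 − 0.5)/10 = 0.45.
Midpoints: 0.725, 1.175, 1.625, 2.075, 2.525, 2.975, 3.425, 3.875, 4.325, 4.775.
f(0.725) = 94589/64000, f(1.175) = -70777/64000, f(1.625) = -2195/512, f(2.075) = -481213/64000, f(2.525) = -656299/64000, f(2.975) = -764641/64000, f(3.425) = -771247/64000, f(3.875) = -5129/512, f(4.325) = -339283/64000, f(4.775) = 169271/64000.
Sum = Δu · [f(0.725) + f(1.175) + f(1.625) + ...].
Sum ≈ -26.262.

-26.262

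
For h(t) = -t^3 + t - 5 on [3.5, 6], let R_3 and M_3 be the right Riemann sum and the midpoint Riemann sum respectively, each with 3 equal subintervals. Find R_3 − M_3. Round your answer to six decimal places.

R_3 ≈ -362.32638889.
M_3 ≈ -285.04774306.
R_3 − M_3 ≈ -77.278646.

-77.278646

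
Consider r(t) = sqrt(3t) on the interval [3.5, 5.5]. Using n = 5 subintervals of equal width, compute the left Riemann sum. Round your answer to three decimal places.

Δt = (5.5 − 3.5)/5 = 0.4.
Left endpoints: 3.5, 3.9, 4.3, 4.7, 5.1.
r(3.5) ≈ 3.240, r(3.9) ≈ 3.421, r(4.3) ≈ 3.592, r(4.7) ≈ 3.755, r(5.1) ≈ 3.912.
Sum = Δt · [r(3.5) + r(3.9) + r(4.3) + r(4.7) + r(5.1)].
Sum ≈ 7.168.

7.168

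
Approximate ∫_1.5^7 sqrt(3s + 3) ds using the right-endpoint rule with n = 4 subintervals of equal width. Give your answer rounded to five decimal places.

Δs = (7 − 1.5)/4 = 1.375.
Right endpoints: 2.875, 4.25, 5.625, 7.
f(2.875) ≈ 3.40955, f(4.25) ≈ 3.96863, f(5.625) ≈ 4.45814, f(7) ≈ 4.89898.
Sum = Δs · [f(2.875) + f(4.25) + f(5.625) + f(7)].
Sum ≈ 23.01102.

23.01102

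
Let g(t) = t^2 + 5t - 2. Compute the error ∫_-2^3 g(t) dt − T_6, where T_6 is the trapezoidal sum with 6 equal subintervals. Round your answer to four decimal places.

Exact integral: ∫_-2^3 g(t) dt ≈ 14.166667.
T_6 ≈ 14.745370.
Error ≈ 14.166667 − 14.745370 ≈ -0.5787.

-0.5787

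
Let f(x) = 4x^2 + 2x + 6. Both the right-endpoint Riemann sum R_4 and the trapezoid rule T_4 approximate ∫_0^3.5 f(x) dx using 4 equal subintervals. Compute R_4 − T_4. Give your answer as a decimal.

24.5

R_4 = 116.703125.
T_4 = 92.203125.
R_4 − T_4 = 24.5.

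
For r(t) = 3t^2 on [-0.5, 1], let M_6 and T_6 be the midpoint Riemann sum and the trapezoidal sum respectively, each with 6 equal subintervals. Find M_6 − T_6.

-0.0703125

M_6 = 1.1015625.
T_6 = 1.171875.
M_6 − T_6 = -0.0703125.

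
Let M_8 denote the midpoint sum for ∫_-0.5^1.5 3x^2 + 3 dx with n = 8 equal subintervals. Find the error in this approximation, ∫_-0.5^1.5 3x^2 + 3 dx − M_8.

0.03125

Exact integral: ∫_-0.5^1.5 f(x) dx = 9.5.
M_8 = 9.46875.
Error = 9.5 − 9.46875 = 0.03125.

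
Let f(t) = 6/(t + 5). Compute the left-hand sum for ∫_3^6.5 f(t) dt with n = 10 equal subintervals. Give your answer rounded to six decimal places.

Δt = (6.5 − 3)/10 = 0.35.
Left endpoints: 3, 3.35, 3.7, 4.05, 4.4, 4.75, 5.1, 5.45, 5.8, 6.15.
f(3) = 0.75, f(3.35) = 120/167, f(3.7) = 20/29, f(4.05) = 120/181, f(4.4) = 30/47, f(4.75) = 8/13, f(5.1) = 60/101, f(5.45) = 120/209, f(5.8) = 5/9, f(6.15) = 120/223.
Sum = Δt · [f(3) + f(3.35) + f(3.7) + ...].
Sum ≈ 2.217872.

2.217872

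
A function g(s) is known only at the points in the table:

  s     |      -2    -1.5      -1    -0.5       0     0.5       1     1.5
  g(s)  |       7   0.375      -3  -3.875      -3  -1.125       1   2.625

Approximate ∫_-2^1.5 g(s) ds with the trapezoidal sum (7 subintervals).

-2.40625

Δs = 0.5.
T_7 = (0.5/2)·[7 + 2·0.375 + 2·(-3) + 2·(-3.875) + 2·(-3) + 2·(-1.125) + 2·1 + 2.625] = -2.40625.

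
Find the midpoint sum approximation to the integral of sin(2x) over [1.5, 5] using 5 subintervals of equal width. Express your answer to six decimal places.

-0.081995

Δx = (5 − 1.5)/5 = 0.7.
Midpoints: 1.85, 2.55, 3.25, 3.95, 4.65.
f(1.85) ≈ -0.529836, f(2.55) ≈ -0.925815, f(3.25) ≈ 0.215120, f(3.95) ≈ 0.998941, f(4.65) ≈ 0.124454.
Sum = Δx · [f(1.85) + f(2.55) + f(3.25) + f(3.95) + f(4.65)].
Sum ≈ -0.081995.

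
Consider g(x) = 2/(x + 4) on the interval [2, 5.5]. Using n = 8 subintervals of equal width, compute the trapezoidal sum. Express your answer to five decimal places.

0.91960

Δx = (5.5 − 2)/8 = 0.4375.
g(2) = 1/3, g(2.4375) = 32/103, g(2.875) = 16/55, g(3.3125) = 32/117, g(3.75) = 8/31, g(4.1875) = 32/131, g(4.625) = 16/69, g(5.0625) = 32/145, g(5.5) = 4/19.
T_8 = (Δx/2)·[g(x_0) + 2g(x_1) + ... + 2g(x_{7}) + g(x_8)].
Sum ≈ 0.91960.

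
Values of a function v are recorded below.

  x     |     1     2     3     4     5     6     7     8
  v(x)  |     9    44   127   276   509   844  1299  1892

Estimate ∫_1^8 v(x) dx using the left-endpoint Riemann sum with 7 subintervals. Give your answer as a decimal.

Δx = 1.
Sum = 1·[9 + 44 + 127 + 276 + 509 + 844 + 1299] = 3108.

3108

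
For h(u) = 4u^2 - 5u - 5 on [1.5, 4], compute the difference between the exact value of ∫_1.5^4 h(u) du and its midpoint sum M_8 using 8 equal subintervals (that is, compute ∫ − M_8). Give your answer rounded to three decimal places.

0.081

Exact integral: ∫_1.5^4 h(u) du ≈ 33.95833.
M_8 ≈ 33.87695.
Error ≈ 33.95833 − 33.87695 ≈ 0.081.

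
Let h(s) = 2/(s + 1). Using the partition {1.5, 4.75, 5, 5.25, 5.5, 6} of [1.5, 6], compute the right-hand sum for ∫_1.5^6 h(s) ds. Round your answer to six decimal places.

1.513548

Subinterval widths: 3.25, 0.25, 0.25, 0.25, 0.5.
Right endpoints: 4.75, 5, 5.25, 5.5, 6.
h(4.75) = 8/23, h(5) = 1/3, h(5.25) = 0.32, h(5.5) = 4/13, h(6) = 2/7.
Sum = Σ Δs_i · h(s_i).
Sum ≈ 1.513548.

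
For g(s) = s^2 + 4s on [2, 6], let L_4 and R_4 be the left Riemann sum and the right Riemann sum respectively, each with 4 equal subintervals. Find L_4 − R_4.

L_4 = 110.
R_4 = 158.
L_4 − R_4 = -48.

-48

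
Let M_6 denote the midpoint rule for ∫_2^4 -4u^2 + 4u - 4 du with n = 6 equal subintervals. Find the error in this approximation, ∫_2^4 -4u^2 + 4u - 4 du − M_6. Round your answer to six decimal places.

-0.074074

Exact integral: ∫_2^4 f(u) du ≈ -58.66666667.
M_6 ≈ -58.59259259.
Error ≈ -58.66666667 − (-58.59259259) ≈ -0.074074.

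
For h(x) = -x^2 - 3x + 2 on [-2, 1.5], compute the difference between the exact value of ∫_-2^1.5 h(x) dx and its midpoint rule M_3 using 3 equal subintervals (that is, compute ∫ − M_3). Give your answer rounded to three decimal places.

-0.397

Exact integral: ∫_-2^1.5 h(x) dx ≈ 5.83333.
M_3 ≈ 6.23032.
Error ≈ 5.83333 − 6.23032 ≈ -0.397.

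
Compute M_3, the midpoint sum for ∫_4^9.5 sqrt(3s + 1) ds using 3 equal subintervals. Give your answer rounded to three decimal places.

25.209

Δs = (9.5 − 4)/3 = 11/6.
Midpoints: 59/12, 6.75, 103/12.
f(59/12) ≈ 3.969, f(6.75) ≈ 4.610, f(103/12) ≈ 5.172.
Sum = Δs · [f(59/12) + f(6.75) + f(103/12)].
Sum ≈ 25.209.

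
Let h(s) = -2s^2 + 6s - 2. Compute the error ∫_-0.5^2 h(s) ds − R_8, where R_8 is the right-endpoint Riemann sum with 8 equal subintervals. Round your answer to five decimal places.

Exact integral: ∫_-0.5^2 h(s) ds ≈ 0.8333333.
R_8 ≈ 1.9238281.
Error ≈ 0.8333333 − 1.9238281 ≈ -1.09049.

-1.09049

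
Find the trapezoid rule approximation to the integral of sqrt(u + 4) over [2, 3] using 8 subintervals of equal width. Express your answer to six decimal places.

2.548861

Δu = (3 − 2)/8 = 0.125.
f(2) ≈ 2.449490, f(2.125) ≈ 2.474874, f(2.25) ≈ 2.500000, f(2.375) ≈ 2.524876, f(2.5) ≈ 2.549510, f(2.625) ≈ 2.573908, f(2.75) ≈ 2.598076, f(2.875) ≈ 2.622022, f(3) ≈ 2.645751.
T_8 = (Δu/2)·[f(u_0) + 2f(u_1) + ... + 2f(u_{7}) + f(u_8)].
Sum ≈ 2.548861.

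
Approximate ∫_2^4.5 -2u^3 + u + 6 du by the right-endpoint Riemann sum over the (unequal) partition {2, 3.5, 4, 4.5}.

-259.25

Subinterval widths: 1.5, 0.5, 0.5.
Right endpoints: 3.5, 4, 4.5.
f(3.5) = -76.25, f(4) = -118, f(4.5) = -171.75.
Sum = Σ Δu_i · f(u_i).
Sum = -259.25.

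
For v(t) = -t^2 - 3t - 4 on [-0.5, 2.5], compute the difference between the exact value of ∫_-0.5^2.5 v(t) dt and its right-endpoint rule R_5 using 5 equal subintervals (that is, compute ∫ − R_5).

4.68

Exact integral: ∫_-0.5^2.5 v(t) dt = -26.25.
R_5 = -30.93.
Error = -26.25 − (-30.93) = 4.68.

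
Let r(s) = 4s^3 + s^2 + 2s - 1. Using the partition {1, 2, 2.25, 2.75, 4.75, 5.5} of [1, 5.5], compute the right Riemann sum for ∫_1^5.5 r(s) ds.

Subinterval widths: 1, 0.25, 0.5, 2, 0.75.
Right endpoints: 2, 2.25, 2.75, 4.75, 5.5.
r(2) = 39, r(2.25) = 54.125, r(2.75) = 95.25, r(4.75) = 459.75, r(5.5) = 705.75.
Sum = Σ Δs_i · r(s_i).
Sum = 1548.96875.

1548.96875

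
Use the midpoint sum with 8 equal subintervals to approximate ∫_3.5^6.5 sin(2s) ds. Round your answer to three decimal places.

Δs = (6.5 − 3.5)/8 = 0.375.
Midpoints: 3.6875, 4.0625, 4.4375, 4.8125, 5.1875, 5.5625, 5.9375, 6.3125.
f(3.6875) ≈ 0.887, f(4.0625) ≈ 0.963, f(4.4375) ≈ 0.522, f(4.8125) ≈ -0.199, f(5.1875) ≈ -0.814, f(5.5625) ≈ -0.992, f(5.9375) ≈ -0.638, f(6.3125) ≈ 0.059.
Sum = Δs · [f(3.6875) + f(4.0625) + f(4.4375) + ...].
Sum ≈ -0.079.

-0.079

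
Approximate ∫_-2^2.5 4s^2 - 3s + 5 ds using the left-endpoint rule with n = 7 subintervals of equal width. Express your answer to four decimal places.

Δs = (2.5 − (-2))/7 = 9/14.
Left endpoints: -2, -19/14, -5/7, -1/14, 4/7, 17/14, 13/7.
f(-2) = 27, f(-19/14) = 1611/98, f(-5/7) = 450/49, f(-1/14) = 513/98, f(4/7) = 225/49, f(17/14) = 711/98, f(13/7) = 648/49.
Sum = Δs · [f(-2) + f(-19/14) + f(-5/7) + ...].
Sum ≈ 53.3112.

53.3112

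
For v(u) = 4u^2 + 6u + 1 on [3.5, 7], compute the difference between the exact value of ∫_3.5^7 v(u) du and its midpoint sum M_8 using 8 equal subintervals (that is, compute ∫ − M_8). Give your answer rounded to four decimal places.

0.2233

Exact integral: ∫_3.5^7 v(u) du ≈ 513.916667.
M_8 ≈ 513.693359.
Error ≈ 513.916667 − 513.693359 ≈ 0.2233.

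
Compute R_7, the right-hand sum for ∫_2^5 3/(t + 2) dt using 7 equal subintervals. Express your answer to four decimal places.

1.6119

Δt = (5 − 2)/7 = 3/7.
Right endpoints: 17/7, 20/7, 23/7, 26/7, 29/7, 32/7, 5.
f(17/7) = 21/31, f(20/7) = 21/34, f(23/7) = 21/37, f(26/7) = 0.525, f(29/7) = 21/43, f(32/7) = 21/46, f(5) = 3/7.
Sum = Δt · [f(17/7) + f(20/7) + f(23/7) + ...].
Sum ≈ 1.6119.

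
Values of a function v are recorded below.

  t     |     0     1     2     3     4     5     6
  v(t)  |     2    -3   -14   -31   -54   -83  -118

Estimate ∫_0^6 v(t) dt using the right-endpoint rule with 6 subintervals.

Δt = 1.
Sum = 1·[(-3) + (-14) + (-31) + (-54) + (-83) + (-118)] = -303.

-303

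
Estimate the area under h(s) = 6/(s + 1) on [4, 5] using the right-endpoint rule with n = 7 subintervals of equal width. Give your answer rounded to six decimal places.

Δs = (5 − 4)/7 = 1/7.
Right endpoints: 29/7, 30/7, 31/7, 32/7, 33/7, 34/7, 5.
h(29/7) = 7/6, h(30/7) = 42/37, h(31/7) = 21/19, h(32/7) = 14/13, h(33/7) = 1.05, h(34/7) = 42/41, h(5) = 1.
Sum = Δs · [h(29/7) + h(30/7) + h(31/7) + ...].
Sum ≈ 1.079768.

1.079768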